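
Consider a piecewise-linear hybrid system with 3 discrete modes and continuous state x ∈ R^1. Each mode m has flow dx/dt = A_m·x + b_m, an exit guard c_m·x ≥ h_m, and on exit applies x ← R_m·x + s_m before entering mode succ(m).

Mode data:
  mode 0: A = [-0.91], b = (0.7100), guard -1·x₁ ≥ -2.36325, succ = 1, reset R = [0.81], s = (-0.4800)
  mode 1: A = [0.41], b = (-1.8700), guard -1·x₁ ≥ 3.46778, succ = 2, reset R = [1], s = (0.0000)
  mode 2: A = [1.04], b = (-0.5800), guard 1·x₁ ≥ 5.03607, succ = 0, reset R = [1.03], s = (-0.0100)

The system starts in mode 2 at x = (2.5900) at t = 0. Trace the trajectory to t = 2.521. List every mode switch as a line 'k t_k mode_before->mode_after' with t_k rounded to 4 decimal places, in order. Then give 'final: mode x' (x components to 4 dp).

Mode 2: guard c·x = 5.0361 hit at Δt = 0.7597 (t = 0.7597), x⁻ = (5.0361) → reset → x⁺ = (5.1772), jump to mode 0
Mode 0: guard c·x = -2.3632 hit at Δt = 1.1226 (t = 1.8823), x⁻ = (2.3632) → reset → x⁺ = (1.4342), jump to mode 1
Mode 1: flow for 0.6387 to horizon, guard not reached → x = (0.4982)

1 0.7597 2->0
2 1.8823 0->1
final: 1 0.4982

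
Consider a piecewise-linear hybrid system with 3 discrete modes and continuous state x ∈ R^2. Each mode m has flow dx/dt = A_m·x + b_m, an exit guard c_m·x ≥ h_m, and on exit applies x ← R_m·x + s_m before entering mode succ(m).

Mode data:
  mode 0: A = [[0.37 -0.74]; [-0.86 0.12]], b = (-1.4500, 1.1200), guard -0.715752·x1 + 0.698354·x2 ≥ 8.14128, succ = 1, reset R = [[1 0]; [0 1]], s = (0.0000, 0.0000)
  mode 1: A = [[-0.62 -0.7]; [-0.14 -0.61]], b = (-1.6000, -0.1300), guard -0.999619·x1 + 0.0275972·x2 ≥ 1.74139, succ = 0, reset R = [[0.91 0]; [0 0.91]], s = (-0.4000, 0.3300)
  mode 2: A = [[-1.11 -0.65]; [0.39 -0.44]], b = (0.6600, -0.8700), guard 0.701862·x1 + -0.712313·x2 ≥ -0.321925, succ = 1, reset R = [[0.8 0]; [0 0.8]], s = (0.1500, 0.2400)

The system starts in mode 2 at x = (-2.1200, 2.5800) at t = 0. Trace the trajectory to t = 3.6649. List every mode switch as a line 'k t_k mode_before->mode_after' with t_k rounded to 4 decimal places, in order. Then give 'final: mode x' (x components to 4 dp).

1 1.3631 2->1
2 2.8460 1->0
final: 0 -5.4333 4.0139

Mode 2: guard c·x = -0.3219 hit at Δt = 1.3631 (t = 1.3631), x⁻ = (-0.3830, 0.0745) → reset → x⁺ = (-0.1564, 0.2996), jump to mode 1
Mode 1: guard c·x = 1.7414 hit at Δt = 1.4829 (t = 2.8460), x⁻ = (-1.7377, 0.1571) → reset → x⁺ = (-1.9813, 0.4729), jump to mode 0
Mode 0: flow for 0.8189 to horizon, guard not reached → x = (-5.4333, 4.0139)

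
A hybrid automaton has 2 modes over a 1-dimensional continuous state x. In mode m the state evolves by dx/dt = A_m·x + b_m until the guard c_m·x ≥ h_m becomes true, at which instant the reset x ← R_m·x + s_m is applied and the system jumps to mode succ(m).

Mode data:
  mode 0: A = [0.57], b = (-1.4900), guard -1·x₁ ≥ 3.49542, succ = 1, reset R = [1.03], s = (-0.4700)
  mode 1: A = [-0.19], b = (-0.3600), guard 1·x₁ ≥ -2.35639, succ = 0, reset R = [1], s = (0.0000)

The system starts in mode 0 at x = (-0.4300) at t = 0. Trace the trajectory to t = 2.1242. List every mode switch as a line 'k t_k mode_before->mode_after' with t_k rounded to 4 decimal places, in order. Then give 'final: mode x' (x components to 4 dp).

Mode 0: guard c·x = 3.4954 hit at Δt = 1.2222 (t = 1.2222), x⁻ = (-3.4954) → reset → x⁺ = (-4.0703), jump to mode 1
Mode 1: flow for 0.9020 to horizon, guard not reached → x = (-3.7276)

1 1.2222 0->1
final: 1 -3.7276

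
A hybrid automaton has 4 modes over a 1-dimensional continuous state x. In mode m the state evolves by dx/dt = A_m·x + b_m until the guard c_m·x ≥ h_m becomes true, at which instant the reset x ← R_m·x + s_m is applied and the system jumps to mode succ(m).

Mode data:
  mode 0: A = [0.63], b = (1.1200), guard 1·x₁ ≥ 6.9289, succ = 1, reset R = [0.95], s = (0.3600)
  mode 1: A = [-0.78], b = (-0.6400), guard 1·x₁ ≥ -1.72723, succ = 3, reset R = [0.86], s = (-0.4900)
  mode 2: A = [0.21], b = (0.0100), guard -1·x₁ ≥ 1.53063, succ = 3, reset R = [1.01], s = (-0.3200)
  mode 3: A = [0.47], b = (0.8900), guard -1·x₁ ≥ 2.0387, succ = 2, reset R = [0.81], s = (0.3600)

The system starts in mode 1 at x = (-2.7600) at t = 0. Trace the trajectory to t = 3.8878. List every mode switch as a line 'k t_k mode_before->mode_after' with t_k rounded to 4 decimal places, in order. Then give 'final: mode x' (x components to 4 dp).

1 0.9748 1->3
2 2.1940 3->2
3 3.0319 2->3
final: 3 -1.8522

Mode 1: guard c·x = -1.7272 hit at Δt = 0.9748 (t = 0.9748), x⁻ = (-1.7272) → reset → x⁺ = (-1.9754), jump to mode 3
Mode 3: guard c·x = 2.0387 hit at Δt = 1.2192 (t = 2.1940), x⁻ = (-2.0387) → reset → x⁺ = (-1.2913), jump to mode 2
Mode 2: guard c·x = 1.5306 hit at Δt = 0.8379 (t = 3.0319), x⁻ = (-1.5306) → reset → x⁺ = (-1.8659), jump to mode 3
Mode 3: flow for 0.8559 to horizon, guard not reached → x = (-1.8522)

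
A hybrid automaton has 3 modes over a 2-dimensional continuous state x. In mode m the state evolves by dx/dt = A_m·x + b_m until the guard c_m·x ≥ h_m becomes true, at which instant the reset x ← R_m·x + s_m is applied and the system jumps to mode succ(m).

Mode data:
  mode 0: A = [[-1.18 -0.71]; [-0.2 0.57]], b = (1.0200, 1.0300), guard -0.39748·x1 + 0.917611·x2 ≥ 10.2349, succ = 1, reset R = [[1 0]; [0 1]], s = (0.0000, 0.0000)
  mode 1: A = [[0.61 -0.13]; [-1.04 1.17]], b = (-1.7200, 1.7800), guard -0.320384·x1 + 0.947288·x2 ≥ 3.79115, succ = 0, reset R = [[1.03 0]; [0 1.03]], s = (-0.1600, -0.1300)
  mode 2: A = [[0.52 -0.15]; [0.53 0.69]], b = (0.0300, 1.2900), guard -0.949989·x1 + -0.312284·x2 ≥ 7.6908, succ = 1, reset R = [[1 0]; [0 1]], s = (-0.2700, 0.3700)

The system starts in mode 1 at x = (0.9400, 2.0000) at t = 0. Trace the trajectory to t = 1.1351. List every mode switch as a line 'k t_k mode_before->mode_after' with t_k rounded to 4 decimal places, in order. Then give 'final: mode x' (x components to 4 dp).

1 0.4484 1->0
final: 0 -1.3856 6.9559

Mode 1: guard c·x = 3.7912 hit at Δt = 0.4484 (t = 0.4484), x⁻ = (0.1568, 4.0551) → reset → x⁺ = (0.0015, 4.0468), jump to mode 0
Mode 0: flow for 0.6867 to horizon, guard not reached → x = (-1.3856, 6.9559)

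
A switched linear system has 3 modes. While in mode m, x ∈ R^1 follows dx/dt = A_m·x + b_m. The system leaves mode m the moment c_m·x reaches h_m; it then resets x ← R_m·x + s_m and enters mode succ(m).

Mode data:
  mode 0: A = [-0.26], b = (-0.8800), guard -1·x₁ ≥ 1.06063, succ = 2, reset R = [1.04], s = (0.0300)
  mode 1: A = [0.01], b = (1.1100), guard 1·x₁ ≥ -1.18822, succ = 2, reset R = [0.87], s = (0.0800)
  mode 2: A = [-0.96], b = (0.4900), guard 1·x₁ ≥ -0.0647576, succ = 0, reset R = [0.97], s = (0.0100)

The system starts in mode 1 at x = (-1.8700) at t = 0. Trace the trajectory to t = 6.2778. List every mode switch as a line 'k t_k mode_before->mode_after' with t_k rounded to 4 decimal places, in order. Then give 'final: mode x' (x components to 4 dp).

1 0.6228 1->2
2 1.5961 2->0
3 2.9816 0->2
4 4.0365 2->0
5 5.4220 0->2
final: 2 -0.1859

Mode 1: guard c·x = -1.1882 hit at Δt = 0.6228 (t = 0.6228), x⁻ = (-1.1882) → reset → x⁺ = (-0.9538), jump to mode 2
Mode 2: guard c·x = -0.0648 hit at Δt = 0.9733 (t = 1.5961), x⁻ = (-0.0648) → reset → x⁺ = (-0.0528), jump to mode 0
Mode 0: guard c·x = 1.0606 hit at Δt = 1.3855 (t = 2.9816), x⁻ = (-1.0606) → reset → x⁺ = (-1.0731), jump to mode 2
Mode 2: guard c·x = -0.0648 hit at Δt = 1.0549 (t = 4.0365), x⁻ = (-0.0648) → reset → x⁺ = (-0.0528), jump to mode 0
Mode 0: guard c·x = 1.0606 hit at Δt = 1.3855 (t = 5.4220), x⁻ = (-1.0606) → reset → x⁺ = (-1.0731), jump to mode 2
Mode 2: flow for 0.8558 to horizon, guard not reached → x = (-0.1859)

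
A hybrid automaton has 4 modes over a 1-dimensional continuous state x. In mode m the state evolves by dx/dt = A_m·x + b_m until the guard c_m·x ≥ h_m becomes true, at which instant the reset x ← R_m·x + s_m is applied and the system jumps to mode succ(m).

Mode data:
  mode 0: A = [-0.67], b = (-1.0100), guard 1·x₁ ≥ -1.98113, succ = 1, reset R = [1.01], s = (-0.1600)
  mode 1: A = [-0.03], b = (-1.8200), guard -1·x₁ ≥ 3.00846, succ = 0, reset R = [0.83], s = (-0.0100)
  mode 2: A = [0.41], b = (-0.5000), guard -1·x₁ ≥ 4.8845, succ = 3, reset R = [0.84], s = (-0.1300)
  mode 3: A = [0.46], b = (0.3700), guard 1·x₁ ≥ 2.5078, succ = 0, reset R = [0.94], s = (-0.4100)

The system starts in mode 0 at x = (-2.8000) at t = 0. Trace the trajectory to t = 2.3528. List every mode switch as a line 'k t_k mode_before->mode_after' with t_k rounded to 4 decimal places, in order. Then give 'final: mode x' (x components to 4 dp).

1 1.4983 0->1
2 1.9847 1->0
final: 0 -2.2885

Mode 0: guard c·x = -1.9811 hit at Δt = 1.4983 (t = 1.4983), x⁻ = (-1.9811) → reset → x⁺ = (-2.1609), jump to mode 1
Mode 1: guard c·x = 3.0085 hit at Δt = 0.4864 (t = 1.9847), x⁻ = (-3.0085) → reset → x⁺ = (-2.5070), jump to mode 0
Mode 0: flow for 0.3681 to horizon, guard not reached → x = (-2.2885)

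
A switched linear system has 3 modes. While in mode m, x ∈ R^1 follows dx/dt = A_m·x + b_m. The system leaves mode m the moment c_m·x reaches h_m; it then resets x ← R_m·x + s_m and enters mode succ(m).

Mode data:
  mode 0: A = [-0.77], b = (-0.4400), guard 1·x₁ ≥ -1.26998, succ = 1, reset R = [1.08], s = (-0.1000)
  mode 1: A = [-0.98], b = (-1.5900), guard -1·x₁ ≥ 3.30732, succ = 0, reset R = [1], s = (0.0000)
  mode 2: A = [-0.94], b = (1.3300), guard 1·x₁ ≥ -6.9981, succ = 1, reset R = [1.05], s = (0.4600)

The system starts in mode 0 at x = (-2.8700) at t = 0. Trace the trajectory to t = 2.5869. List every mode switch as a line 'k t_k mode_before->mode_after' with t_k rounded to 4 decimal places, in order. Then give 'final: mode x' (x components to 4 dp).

1 1.5468 0->1
final: 1 -1.5680

Mode 0: guard c·x = -1.2700 hit at Δt = 1.5468 (t = 1.5468), x⁻ = (-1.2700) → reset → x⁺ = (-1.4716), jump to mode 1
Mode 1: flow for 1.0401 to horizon, guard not reached → x = (-1.5680)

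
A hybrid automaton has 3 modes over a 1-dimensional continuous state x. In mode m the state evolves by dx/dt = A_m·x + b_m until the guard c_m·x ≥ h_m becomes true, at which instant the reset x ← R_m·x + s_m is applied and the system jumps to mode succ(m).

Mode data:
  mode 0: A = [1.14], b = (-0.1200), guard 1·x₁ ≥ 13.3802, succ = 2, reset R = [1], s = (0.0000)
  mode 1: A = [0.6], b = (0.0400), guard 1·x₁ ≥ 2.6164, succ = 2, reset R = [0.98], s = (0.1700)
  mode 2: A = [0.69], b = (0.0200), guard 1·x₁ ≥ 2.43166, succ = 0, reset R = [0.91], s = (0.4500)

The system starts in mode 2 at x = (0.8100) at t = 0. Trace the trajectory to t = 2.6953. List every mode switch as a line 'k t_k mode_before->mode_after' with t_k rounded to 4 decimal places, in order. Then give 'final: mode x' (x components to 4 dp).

1 1.5594 2->0
final: 0 9.4422

Mode 2: guard c·x = 2.4317 hit at Δt = 1.5594 (t = 1.5594), x⁻ = (2.4317) → reset → x⁺ = (2.6628), jump to mode 0
Mode 0: flow for 1.1359 to horizon, guard not reached → x = (9.4422)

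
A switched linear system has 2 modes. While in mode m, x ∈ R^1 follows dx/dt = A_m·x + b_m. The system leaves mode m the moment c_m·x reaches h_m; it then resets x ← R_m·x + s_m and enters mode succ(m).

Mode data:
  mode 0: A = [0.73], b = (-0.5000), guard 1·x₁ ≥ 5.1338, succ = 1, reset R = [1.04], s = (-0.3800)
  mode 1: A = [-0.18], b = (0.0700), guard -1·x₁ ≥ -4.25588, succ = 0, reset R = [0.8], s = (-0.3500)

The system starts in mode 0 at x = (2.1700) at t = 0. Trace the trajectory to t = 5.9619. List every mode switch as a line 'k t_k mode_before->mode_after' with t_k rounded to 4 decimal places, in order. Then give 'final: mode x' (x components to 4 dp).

1 1.5030 0->1
2 2.4313 1->0
3 3.2941 0->1
4 4.2224 1->0
5 5.0852 0->1
final: 1 4.2920

Mode 0: guard c·x = 5.1338 hit at Δt = 1.5030 (t = 1.5030), x⁻ = (5.1338) → reset → x⁺ = (4.9592), jump to mode 1
Mode 1: guard c·x = -4.2559 hit at Δt = 0.9283 (t = 2.4313), x⁻ = (4.2559) → reset → x⁺ = (3.0547), jump to mode 0
Mode 0: guard c·x = 5.1338 hit at Δt = 0.8628 (t = 3.2941), x⁻ = (5.1338) → reset → x⁺ = (4.9592), jump to mode 1
Mode 1: guard c·x = -4.2559 hit at Δt = 0.9283 (t = 4.2224), x⁻ = (4.2559) → reset → x⁺ = (3.0547), jump to mode 0
Mode 0: guard c·x = 5.1338 hit at Δt = 0.8628 (t = 5.0852), x⁻ = (5.1338) → reset → x⁺ = (4.9592), jump to mode 1
Mode 1: flow for 0.8767 to horizon, guard not reached → x = (4.2920)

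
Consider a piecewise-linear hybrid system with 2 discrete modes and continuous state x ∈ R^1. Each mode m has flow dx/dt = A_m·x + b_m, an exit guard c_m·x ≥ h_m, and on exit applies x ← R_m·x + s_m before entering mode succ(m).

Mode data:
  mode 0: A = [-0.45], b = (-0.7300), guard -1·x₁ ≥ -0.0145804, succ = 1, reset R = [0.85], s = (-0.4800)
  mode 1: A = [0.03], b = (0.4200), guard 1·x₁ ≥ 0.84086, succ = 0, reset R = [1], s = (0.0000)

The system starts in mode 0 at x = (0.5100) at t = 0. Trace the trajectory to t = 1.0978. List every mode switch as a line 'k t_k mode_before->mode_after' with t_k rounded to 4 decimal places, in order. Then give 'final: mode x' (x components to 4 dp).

Mode 0: guard c·x = -0.0146 hit at Δt = 0.5876 (t = 0.5876), x⁻ = (0.0146) → reset → x⁺ = (-0.4676), jump to mode 1
Mode 1: flow for 0.5102 to horizon, guard not reached → x = (-0.2589)

1 0.5876 0->1
final: 1 -0.2589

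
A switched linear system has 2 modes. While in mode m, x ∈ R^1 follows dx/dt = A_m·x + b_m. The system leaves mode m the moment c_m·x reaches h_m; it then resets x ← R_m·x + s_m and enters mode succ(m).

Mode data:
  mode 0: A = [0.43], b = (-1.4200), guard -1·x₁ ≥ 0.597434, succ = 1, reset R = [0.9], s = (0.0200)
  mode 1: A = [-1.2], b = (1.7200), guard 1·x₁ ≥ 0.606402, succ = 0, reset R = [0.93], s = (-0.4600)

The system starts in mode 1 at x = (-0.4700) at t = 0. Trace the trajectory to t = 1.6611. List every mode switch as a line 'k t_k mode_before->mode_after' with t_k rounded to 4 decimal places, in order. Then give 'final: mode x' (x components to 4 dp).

Mode 1: guard c·x = 0.6064 hit at Δt = 0.6947 (t = 0.6947), x⁻ = (0.6064) → reset → x⁺ = (0.1040), jump to mode 0
Mode 0: guard c·x = 0.5974 hit at Δt = 0.4611 (t = 1.1558), x⁻ = (-0.5974) → reset → x⁺ = (-0.5177), jump to mode 1
Mode 1: flow for 0.5053 to horizon, guard not reached → x = (0.3694)

1 0.6947 1->0
2 1.1558 0->1
final: 1 0.3694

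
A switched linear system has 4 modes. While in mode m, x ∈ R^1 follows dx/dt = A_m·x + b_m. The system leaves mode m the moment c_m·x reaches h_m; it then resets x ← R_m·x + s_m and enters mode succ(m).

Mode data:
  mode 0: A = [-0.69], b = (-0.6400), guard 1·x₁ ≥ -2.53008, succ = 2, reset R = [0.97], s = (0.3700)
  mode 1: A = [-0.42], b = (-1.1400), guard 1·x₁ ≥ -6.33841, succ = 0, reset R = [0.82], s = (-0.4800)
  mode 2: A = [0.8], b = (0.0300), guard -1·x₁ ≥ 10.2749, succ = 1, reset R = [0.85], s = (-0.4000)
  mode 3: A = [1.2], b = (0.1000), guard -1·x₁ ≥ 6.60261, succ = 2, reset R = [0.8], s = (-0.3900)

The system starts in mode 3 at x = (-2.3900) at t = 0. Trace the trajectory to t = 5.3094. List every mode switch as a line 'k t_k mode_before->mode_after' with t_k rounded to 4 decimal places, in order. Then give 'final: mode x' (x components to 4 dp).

Mode 3: guard c·x = 6.6026 hit at Δt = 0.8658 (t = 0.8658), x⁻ = (-6.6026) → reset → x⁺ = (-5.6721), jump to mode 2
Mode 2: guard c·x = 10.2749 hit at Δt = 0.7464 (t = 1.6122), x⁻ = (-10.2749) → reset → x⁺ = (-9.1337), jump to mode 1
Mode 1: guard c·x = -6.3384 hit at Δt = 1.3612 (t = 2.9734), x⁻ = (-6.3384) → reset → x⁺ = (-5.6775), jump to mode 0
Mode 0: guard c·x = -2.5301 hit at Δt = 1.5747 (t = 4.5481), x⁻ = (-2.5301) → reset → x⁺ = (-2.0842), jump to mode 2
Mode 2: flow for 0.7613 to horizon, guard not reached → x = (-3.8006)

1 0.8658 3->2
2 1.6122 2->1
3 2.9734 1->0
4 4.5481 0->2
final: 2 -3.8006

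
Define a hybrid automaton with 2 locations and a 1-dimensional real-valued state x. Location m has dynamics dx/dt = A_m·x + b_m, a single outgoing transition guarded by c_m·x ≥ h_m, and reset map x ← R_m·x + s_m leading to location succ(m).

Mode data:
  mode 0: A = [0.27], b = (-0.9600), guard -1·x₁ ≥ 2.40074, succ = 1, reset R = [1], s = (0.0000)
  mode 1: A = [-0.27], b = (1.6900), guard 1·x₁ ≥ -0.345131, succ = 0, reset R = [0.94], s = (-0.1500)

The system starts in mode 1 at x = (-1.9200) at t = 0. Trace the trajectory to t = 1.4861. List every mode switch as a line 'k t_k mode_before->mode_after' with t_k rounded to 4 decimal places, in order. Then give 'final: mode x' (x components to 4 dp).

Mode 1: guard c·x = -0.3451 hit at Δt = 0.7921 (t = 0.7921), x⁻ = (-0.3451) → reset → x⁺ = (-0.4744), jump to mode 0
Mode 0: flow for 0.6940 to horizon, guard not reached → x = (-1.3049)

1 0.7921 1->0
final: 0 -1.3049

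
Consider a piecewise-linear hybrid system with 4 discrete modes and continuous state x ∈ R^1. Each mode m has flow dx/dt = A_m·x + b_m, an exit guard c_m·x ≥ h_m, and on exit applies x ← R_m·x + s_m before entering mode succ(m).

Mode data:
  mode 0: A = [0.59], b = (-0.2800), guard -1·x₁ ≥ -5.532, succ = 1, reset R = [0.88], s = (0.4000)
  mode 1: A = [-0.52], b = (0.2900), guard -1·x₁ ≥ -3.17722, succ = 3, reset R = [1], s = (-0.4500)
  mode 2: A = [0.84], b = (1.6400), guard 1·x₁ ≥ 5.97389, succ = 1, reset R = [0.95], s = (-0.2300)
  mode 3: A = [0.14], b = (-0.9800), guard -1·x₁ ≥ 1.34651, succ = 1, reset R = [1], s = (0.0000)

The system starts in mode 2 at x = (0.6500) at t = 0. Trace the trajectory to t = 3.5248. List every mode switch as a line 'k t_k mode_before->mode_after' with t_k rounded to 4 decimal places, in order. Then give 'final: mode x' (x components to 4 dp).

Mode 2: guard c·x = 5.9739 hit at Δt = 1.3259 (t = 1.3259), x⁻ = (5.9739) → reset → x⁺ = (5.4452), jump to mode 1
Mode 1: guard c·x = -3.1772 hit at Δt = 1.1994 (t = 2.5253), x⁻ = (3.1772) → reset → x⁺ = (2.7272), jump to mode 3
Mode 3: flow for 0.9995 to horizon, guard not reached → x = (2.0855)

1 1.3259 2->1
2 2.5253 1->3
final: 3 2.0855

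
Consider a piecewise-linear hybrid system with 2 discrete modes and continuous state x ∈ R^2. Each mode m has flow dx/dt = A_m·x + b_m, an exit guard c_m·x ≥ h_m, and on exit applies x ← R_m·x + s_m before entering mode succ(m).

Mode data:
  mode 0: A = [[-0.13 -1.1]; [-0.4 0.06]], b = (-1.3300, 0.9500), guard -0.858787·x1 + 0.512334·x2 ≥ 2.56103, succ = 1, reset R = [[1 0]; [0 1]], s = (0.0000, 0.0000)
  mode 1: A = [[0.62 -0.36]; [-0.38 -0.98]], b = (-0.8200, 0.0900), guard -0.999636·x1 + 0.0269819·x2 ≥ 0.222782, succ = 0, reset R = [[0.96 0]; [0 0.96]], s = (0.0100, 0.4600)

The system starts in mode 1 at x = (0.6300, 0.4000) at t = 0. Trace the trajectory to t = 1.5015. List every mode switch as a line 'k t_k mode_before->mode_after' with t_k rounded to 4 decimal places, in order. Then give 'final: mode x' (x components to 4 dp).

Mode 1: guard c·x = 0.2228 hit at Δt = 1.1364 (t = 1.1364), x⁻ = (-0.2188, 0.1489) → reset → x⁺ = (-0.2001, 0.6029), jump to mode 0
Mode 0: flow for 0.3651 to horizon, guard not reached → x = (-0.9864, 1.0526)

1 1.1364 1->0
final: 0 -0.9864 1.0526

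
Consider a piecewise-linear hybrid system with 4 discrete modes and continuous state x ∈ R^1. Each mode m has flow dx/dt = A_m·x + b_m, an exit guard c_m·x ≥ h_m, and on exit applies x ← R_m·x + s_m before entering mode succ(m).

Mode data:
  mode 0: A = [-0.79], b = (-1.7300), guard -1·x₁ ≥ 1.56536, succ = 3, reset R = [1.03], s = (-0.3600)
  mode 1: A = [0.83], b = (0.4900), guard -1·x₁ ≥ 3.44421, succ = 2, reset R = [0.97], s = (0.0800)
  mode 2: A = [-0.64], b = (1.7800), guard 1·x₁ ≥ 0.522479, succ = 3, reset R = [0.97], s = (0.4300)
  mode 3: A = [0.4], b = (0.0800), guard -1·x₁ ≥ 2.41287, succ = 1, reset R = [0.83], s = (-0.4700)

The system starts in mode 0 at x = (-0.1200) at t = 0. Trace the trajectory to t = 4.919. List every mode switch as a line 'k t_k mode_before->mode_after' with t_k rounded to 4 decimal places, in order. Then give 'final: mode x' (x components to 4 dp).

1 1.5168 0->3
2 2.0718 3->1
3 2.5732 1->2
4 4.1106 2->3
final: 3 1.3708

Mode 0: guard c·x = 1.5654 hit at Δt = 1.5168 (t = 1.5168), x⁻ = (-1.5654) → reset → x⁺ = (-1.9723), jump to mode 3
Mode 3: guard c·x = 2.4129 hit at Δt = 0.5550 (t = 2.0718), x⁻ = (-2.4129) → reset → x⁺ = (-2.4727), jump to mode 1
Mode 1: guard c·x = 3.4442 hit at Δt = 0.5014 (t = 2.5732), x⁻ = (-3.4442) → reset → x⁺ = (-3.2609), jump to mode 2
Mode 2: guard c·x = 0.5225 hit at Δt = 1.5374 (t = 4.1106), x⁻ = (0.5225) → reset → x⁺ = (0.9368), jump to mode 3
Mode 3: flow for 0.8084 to horizon, guard not reached → x = (1.3708)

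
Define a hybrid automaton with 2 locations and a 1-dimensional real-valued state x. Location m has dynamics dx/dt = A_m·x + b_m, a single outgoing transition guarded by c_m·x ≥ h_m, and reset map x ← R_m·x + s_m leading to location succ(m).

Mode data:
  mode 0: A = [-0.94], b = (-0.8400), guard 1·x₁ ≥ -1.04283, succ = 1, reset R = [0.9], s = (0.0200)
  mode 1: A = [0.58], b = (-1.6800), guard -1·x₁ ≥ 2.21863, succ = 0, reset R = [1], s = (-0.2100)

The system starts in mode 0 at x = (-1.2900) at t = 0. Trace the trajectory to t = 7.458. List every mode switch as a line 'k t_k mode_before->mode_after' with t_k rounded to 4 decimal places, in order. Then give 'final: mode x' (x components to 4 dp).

Mode 0: guard c·x = -1.0428 hit at Δt = 1.0394 (t = 1.0394), x⁻ = (-1.0428) → reset → x⁺ = (-0.9185), jump to mode 1
Mode 1: guard c·x = 2.2186 hit at Δt = 0.5056 (t = 1.5450), x⁻ = (-2.2186) → reset → x⁺ = (-2.4286), jump to mode 0
Mode 0: guard c·x = -1.0428 hit at Δt = 2.4797 (t = 4.0247), x⁻ = (-1.0428) → reset → x⁺ = (-0.9185), jump to mode 1
Mode 1: guard c·x = 2.2186 hit at Δt = 0.5056 (t = 4.5303), x⁻ = (-2.2186) → reset → x⁺ = (-2.4286), jump to mode 0
Mode 0: guard c·x = -1.0428 hit at Δt = 2.4797 (t = 7.0100), x⁻ = (-1.0428) → reset → x⁺ = (-0.9185), jump to mode 1
Mode 1: flow for 0.4480 to horizon, guard not reached → x = (-2.0507)

1 1.0394 0->1
2 1.5450 1->0
3 4.0247 0->1
4 4.5303 1->0
5 7.0100 0->1
final: 1 -2.0507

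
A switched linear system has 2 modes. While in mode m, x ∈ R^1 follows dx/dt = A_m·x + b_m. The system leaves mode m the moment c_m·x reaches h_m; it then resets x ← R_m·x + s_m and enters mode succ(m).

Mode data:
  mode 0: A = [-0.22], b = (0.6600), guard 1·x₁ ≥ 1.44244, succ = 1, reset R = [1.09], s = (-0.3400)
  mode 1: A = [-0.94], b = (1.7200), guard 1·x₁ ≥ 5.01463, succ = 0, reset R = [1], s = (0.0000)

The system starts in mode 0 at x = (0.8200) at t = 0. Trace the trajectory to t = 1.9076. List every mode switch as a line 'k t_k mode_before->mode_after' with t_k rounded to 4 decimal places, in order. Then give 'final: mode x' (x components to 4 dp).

1 1.5282 0->1
final: 1 1.4115

Mode 0: guard c·x = 1.4424 hit at Δt = 1.5282 (t = 1.5282), x⁻ = (1.4424) → reset → x⁺ = (1.2323), jump to mode 1
Mode 1: flow for 0.3794 to horizon, guard not reached → x = (1.4115)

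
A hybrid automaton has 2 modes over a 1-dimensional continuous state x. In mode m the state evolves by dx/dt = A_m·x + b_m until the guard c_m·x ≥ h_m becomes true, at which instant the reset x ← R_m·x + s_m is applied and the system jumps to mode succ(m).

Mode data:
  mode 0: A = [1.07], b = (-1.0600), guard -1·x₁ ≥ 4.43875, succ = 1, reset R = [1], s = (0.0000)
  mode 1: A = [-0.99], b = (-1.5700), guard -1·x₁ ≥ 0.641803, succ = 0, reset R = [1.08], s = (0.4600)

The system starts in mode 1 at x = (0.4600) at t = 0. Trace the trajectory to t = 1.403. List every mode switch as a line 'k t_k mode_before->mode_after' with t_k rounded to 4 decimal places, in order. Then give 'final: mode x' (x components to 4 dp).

Mode 1: guard c·x = 0.6418 hit at Δt = 0.7812 (t = 0.7812), x⁻ = (-0.6418) → reset → x⁺ = (-0.2331), jump to mode 0
Mode 0: flow for 0.6218 to horizon, guard not reached → x = (-1.3898)

1 0.7812 1->0
final: 0 -1.3898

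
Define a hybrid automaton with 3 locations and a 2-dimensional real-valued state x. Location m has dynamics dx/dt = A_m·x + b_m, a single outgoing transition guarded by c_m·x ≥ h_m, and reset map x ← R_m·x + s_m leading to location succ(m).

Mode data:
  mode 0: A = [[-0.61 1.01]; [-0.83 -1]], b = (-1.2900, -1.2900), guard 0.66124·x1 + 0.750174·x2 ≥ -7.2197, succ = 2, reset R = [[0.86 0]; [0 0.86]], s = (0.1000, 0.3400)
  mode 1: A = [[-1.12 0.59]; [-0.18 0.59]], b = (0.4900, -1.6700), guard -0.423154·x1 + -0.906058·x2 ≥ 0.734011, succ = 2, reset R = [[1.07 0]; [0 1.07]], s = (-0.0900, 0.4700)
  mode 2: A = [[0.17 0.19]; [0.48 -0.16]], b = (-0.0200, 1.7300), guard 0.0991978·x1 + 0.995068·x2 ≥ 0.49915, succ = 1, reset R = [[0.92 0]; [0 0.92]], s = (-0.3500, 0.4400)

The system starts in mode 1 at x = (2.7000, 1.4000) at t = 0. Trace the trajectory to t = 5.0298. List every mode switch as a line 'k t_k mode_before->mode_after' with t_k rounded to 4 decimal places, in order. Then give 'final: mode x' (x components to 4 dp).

Mode 1: guard c·x = 0.7340 hit at Δt = 1.4188 (t = 1.4188), x⁻ = (0.8583, -1.2110) → reset → x⁺ = (0.8284, -0.8257), jump to mode 2
Mode 2: guard c·x = 0.4991 hit at Δt = 0.5726 (t = 1.9914), x⁻ = (0.8773, 0.4142) → reset → x⁺ = (0.4572, 0.8210), jump to mode 1
Mode 1: guard c·x = 0.7340 hit at Δt = 1.0303 (t = 3.0217), x⁻ = (0.3839, -0.9894) → reset → x⁺ = (0.3208, -0.5887), jump to mode 2
Mode 2: guard c·x = 0.4991 hit at Δt = 0.5589 (t = 3.5806), x⁻ = (0.3343, 0.4683) → reset → x⁺ = (-0.0425, 0.8708), jump to mode 1
Mode 1: guard c·x = 0.7340 hit at Δt = 1.0779 (t = 4.6585), x⁻ = (0.2541, -0.9288) → reset → x⁺ = (0.1819, -0.5238), jump to mode 2
Mode 2: flow for 0.3713 to horizon, guard not reached → x = (0.1729, 0.1601)

1 1.4188 1->2
2 1.9914 2->1
3 3.0217 1->2
4 3.5806 2->1
5 4.6585 1->2
final: 2 0.1729 0.1601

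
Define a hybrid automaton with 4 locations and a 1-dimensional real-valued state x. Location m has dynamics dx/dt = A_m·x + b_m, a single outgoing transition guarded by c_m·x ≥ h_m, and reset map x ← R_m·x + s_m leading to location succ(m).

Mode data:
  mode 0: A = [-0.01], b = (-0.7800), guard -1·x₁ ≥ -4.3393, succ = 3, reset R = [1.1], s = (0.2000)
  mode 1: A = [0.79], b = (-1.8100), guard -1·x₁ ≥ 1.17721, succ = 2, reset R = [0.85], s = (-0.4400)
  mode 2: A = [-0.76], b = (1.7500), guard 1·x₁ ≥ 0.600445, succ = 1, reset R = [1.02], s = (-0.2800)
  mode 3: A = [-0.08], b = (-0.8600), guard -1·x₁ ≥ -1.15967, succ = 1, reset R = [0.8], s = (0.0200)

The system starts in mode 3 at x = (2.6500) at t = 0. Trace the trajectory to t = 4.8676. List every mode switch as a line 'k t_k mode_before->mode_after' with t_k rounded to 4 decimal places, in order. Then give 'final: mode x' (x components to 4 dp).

Mode 3: guard c·x = -1.1597 hit at Δt = 1.4738 (t = 1.4738), x⁻ = (1.1597) → reset → x⁺ = (0.9477), jump to mode 1
Mode 1: guard c·x = 1.1772 hit at Δt = 1.2006 (t = 2.6744), x⁻ = (-1.1772) → reset → x⁺ = (-1.4406), jump to mode 2
Mode 2: guard c·x = 0.6004 hit at Δt = 1.0369 (t = 3.7113), x⁻ = (0.6004) → reset → x⁺ = (0.3325), jump to mode 1
Mode 1: guard c·x = 1.1772 hit at Δt = 0.7233 (t = 4.4346), x⁻ = (-1.1772) → reset → x⁺ = (-1.4406), jump to mode 2
Mode 2: flow for 0.4330 to horizon, guard not reached → x = (-0.3910)

1 1.4738 3->1
2 2.6744 1->2
3 3.7113 2->1
4 4.4346 1->2
final: 2 -0.3910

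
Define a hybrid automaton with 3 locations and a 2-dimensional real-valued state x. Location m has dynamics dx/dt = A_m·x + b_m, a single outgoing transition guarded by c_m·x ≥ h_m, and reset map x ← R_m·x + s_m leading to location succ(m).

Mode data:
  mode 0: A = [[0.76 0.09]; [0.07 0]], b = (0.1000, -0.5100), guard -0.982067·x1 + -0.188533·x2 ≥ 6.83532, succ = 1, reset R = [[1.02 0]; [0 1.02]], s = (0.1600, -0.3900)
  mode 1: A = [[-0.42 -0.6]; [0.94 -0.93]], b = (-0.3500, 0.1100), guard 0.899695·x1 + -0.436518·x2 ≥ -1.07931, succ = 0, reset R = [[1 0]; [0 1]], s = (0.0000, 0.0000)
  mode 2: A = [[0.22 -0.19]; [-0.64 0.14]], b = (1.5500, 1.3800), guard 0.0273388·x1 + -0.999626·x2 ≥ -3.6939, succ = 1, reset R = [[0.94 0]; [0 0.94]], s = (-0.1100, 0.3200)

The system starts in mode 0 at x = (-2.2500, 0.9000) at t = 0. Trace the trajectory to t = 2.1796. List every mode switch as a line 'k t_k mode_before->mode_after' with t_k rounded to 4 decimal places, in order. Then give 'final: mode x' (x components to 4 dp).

1 1.5501 0->1
final: 1 -4.7768 -2.9290

Mode 0: guard c·x = 6.8353 hit at Δt = 1.5501 (t = 1.5501), x⁻ = (-6.8955, -0.3368) → reset → x⁺ = (-6.8734, -0.7336), jump to mode 1
Mode 1: flow for 0.6295 to horizon, guard not reached → x = (-4.7768, -2.9290)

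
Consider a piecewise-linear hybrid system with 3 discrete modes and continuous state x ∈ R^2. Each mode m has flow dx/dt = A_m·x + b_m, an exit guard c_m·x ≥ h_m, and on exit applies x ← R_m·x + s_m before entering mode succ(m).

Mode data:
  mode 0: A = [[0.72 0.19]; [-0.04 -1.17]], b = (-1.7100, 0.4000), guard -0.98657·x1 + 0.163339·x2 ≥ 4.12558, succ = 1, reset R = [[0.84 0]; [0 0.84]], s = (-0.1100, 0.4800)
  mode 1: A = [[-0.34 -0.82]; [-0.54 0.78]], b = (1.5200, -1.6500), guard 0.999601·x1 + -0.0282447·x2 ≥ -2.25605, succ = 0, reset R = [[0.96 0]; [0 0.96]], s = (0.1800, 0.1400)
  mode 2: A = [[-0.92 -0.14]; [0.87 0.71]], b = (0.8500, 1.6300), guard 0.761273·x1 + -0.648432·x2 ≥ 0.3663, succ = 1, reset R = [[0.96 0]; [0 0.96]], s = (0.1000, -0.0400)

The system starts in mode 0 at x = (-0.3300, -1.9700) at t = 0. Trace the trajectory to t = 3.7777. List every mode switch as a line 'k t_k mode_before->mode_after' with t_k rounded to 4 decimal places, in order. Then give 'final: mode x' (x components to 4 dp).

Mode 0: guard c·x = 4.1256 hit at Δt = 1.1602 (t = 1.1602), x⁻ = (-4.2133, -0.1904) → reset → x⁺ = (-3.6491, 0.3200), jump to mode 1
Mode 1: guard c·x = -2.2561 hit at Δt = 0.6545 (t = 1.8147), x⁻ = (-2.2430, 0.4946) → reset → x⁺ = (-1.9733, 0.6148), jump to mode 0
Mode 0: guard c·x = 4.1256 hit at Δt = 0.5678 (t = 2.3825), x⁻ = (-4.0934, 0.5334) → reset → x⁺ = (-3.5485, 0.9280), jump to mode 1
Mode 1: guard c·x = -2.2561 hit at Δt = 1.0357 (t = 3.4181), x⁻ = (-2.2029, 1.9116) → reset → x⁺ = (-1.9348, 1.9751), jump to mode 0
Mode 0: flow for 0.3596 to horizon, guard not reached → x = (-3.0757, 1.4438)

1 1.1602 0->1
2 1.8147 1->0
3 2.3825 0->1
4 3.4181 1->0
final: 0 -3.0757 1.4438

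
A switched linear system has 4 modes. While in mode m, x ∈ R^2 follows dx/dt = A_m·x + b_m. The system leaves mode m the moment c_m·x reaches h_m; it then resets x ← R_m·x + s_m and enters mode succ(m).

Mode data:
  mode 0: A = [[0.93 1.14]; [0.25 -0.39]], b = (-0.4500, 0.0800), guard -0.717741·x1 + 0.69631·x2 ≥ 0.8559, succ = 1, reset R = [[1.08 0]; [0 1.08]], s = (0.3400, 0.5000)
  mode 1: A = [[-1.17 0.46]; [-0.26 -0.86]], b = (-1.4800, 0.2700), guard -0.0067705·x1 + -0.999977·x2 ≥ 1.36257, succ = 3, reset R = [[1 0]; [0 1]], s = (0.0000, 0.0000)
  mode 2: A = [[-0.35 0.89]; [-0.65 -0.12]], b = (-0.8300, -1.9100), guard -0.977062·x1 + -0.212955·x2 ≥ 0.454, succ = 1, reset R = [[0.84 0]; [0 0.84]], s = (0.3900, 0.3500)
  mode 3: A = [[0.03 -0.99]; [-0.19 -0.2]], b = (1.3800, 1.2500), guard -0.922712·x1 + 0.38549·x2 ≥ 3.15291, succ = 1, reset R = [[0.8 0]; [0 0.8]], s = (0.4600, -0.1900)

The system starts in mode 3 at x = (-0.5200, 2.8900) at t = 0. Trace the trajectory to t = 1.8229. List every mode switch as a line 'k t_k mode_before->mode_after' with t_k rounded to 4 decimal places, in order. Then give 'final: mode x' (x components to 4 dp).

Mode 3: guard c·x = 3.1529 hit at Δt = 0.7762 (t = 0.7762), x⁻ = (-1.9391, 3.5376) → reset → x⁺ = (-1.0913, 2.6401), jump to mode 1
Mode 1: flow for 1.0467 to horizon, guard not reached → x = (-0.7097, 1.4013)

1 0.7762 3->1
final: 1 -0.7097 1.4013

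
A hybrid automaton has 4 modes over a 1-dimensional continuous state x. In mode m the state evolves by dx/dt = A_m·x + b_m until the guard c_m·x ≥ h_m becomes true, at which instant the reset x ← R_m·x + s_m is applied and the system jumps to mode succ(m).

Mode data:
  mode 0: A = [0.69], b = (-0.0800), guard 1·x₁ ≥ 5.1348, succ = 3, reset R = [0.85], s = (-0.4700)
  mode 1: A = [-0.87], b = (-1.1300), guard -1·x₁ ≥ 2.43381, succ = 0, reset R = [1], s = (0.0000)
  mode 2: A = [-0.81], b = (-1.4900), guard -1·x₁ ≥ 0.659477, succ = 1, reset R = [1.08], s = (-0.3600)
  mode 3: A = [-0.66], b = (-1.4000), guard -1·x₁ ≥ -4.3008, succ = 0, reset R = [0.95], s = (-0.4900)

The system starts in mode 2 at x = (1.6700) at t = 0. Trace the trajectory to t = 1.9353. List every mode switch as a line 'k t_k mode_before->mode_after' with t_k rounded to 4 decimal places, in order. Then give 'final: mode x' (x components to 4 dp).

1 1.3456 2->1
final: 1 -1.1632

Mode 2: guard c·x = 0.6595 hit at Δt = 1.3456 (t = 1.3456), x⁻ = (-0.6595) → reset → x⁺ = (-1.0722), jump to mode 1
Mode 1: flow for 0.5897 to horizon, guard not reached → x = (-1.1632)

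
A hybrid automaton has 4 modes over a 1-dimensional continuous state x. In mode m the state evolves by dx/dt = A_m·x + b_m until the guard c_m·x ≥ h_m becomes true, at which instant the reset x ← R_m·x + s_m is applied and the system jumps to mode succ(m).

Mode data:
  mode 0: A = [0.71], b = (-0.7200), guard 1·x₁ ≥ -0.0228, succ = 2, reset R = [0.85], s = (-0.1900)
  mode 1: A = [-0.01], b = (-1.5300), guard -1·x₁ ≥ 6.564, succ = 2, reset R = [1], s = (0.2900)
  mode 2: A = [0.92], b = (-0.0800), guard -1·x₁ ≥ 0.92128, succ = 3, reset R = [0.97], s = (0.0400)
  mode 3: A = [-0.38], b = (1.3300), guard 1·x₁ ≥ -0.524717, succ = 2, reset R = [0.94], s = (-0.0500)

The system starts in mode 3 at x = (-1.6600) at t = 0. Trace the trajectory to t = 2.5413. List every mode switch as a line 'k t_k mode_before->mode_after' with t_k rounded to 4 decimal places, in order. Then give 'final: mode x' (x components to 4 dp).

Mode 3: guard c·x = -0.5247 hit at Δt = 0.6539 (t = 0.6539), x⁻ = (-0.5247) → reset → x⁺ = (-0.5432), jump to mode 2
Mode 2: guard c·x = 0.9213 hit at Δt = 0.5108 (t = 1.1647), x⁻ = (-0.9213) → reset → x⁺ = (-0.8536), jump to mode 3
Mode 3: guard c·x = -0.5247 hit at Δt = 0.2067 (t = 1.3714), x⁻ = (-0.5247) → reset → x⁺ = (-0.5432), jump to mode 2
Mode 2: guard c·x = 0.9213 hit at Δt = 0.5108 (t = 1.8822), x⁻ = (-0.9213) → reset → x⁺ = (-0.8536), jump to mode 3
Mode 3: guard c·x = -0.5247 hit at Δt = 0.2067 (t = 2.0890), x⁻ = (-0.5247) → reset → x⁺ = (-0.5432), jump to mode 2
Mode 2: flow for 0.4523 to horizon, guard not reached → x = (-0.8685)

1 0.6539 3->2
2 1.1647 2->3
3 1.3714 3->2
4 1.8822 2->3
5 2.0890 3->2
final: 2 -0.8685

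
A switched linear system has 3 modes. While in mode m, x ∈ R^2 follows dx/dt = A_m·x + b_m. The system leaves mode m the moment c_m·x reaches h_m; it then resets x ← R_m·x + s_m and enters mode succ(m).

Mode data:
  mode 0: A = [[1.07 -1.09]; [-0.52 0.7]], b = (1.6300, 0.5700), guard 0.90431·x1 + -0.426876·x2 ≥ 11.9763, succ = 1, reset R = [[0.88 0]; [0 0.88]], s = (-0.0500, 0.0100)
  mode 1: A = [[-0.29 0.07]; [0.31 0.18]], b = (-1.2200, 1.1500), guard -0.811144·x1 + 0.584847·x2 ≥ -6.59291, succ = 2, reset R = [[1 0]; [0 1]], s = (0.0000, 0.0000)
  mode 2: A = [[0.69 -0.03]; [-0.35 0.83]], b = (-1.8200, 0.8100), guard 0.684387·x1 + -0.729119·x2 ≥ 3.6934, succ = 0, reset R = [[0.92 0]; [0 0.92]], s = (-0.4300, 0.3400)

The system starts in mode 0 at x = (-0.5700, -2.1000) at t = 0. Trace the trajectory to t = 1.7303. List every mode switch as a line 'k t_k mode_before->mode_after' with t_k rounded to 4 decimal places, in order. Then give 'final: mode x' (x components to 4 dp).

1 1.2148 0->1
final: 1 6.9556 -4.2184

Mode 0: guard c·x = 11.9763 hit at Δt = 1.2148 (t = 1.2148), x⁻ = (10.2224, -6.4001) → reset → x⁺ = (8.9458, -5.6221), jump to mode 1
Mode 1: flow for 0.5155 to horizon, guard not reached → x = (6.9556, -4.2184)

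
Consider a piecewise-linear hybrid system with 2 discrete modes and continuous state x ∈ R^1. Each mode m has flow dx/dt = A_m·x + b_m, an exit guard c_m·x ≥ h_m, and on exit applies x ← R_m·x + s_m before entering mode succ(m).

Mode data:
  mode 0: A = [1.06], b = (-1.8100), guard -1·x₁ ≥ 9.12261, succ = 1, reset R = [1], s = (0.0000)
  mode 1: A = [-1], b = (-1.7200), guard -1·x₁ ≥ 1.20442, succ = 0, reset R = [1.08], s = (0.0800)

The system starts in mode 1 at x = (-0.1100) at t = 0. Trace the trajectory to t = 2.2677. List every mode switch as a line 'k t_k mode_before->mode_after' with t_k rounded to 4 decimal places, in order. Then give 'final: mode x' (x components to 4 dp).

1 1.1387 1->0
final: 0 -7.9832

Mode 1: guard c·x = 1.2044 hit at Δt = 1.1387 (t = 1.1387), x⁻ = (-1.2044) → reset → x⁺ = (-1.2208), jump to mode 0
Mode 0: flow for 1.1290 to horizon, guard not reached → x = (-7.9832)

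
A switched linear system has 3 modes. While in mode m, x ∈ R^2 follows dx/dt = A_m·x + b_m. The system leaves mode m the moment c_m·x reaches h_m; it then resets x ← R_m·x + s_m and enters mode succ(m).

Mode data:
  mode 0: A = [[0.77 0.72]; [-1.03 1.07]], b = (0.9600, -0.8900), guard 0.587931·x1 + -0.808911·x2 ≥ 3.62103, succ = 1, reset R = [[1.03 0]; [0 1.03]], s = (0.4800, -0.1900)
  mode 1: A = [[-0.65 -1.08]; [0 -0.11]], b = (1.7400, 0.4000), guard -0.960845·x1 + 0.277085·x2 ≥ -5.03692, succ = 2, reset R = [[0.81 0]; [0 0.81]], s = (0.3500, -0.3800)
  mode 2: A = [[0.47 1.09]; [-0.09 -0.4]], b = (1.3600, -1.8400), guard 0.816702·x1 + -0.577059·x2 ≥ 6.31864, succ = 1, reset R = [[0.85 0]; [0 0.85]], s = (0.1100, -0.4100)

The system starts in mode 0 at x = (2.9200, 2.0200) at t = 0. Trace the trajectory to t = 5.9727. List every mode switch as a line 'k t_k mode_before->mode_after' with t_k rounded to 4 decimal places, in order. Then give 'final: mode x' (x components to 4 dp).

1 0.5583 0->1
2 1.2921 1->2
3 2.0017 2->1
4 4.0347 1->2
5 4.8897 2->1
final: 1 5.6915 -1.7933

Mode 0: guard c·x = 3.6210 hit at Δt = 0.5583 (t = 0.5583), x⁻ = (5.7582, -0.2913) → reset → x⁺ = (6.4109, -0.4900), jump to mode 1
Mode 1: guard c·x = -5.0369 hit at Δt = 0.7338 (t = 1.2921), x⁻ = (5.1931, -0.1700) → reset → x⁺ = (4.5564, -0.5177), jump to mode 2
Mode 2: guard c·x = 6.3186 hit at Δt = 0.7096 (t = 2.0017), x⁻ = (6.4392, -1.8365) → reset → x⁺ = (5.5833, -1.9710), jump to mode 1
Mode 1: guard c·x = -5.0369 hit at Δt = 2.0330 (t = 4.0347), x⁻ = (4.9978, -0.8473) → reset → x⁺ = (4.3982, -1.0663), jump to mode 2
Mode 2: guard c·x = 6.3186 hit at Δt = 0.8550 (t = 4.8897), x⁻ = (6.0159, -2.4356) → reset → x⁺ = (5.2235, -2.4802), jump to mode 1
Mode 1: flow for 1.0830 to horizon, guard not reached → x = (5.6915, -1.7933)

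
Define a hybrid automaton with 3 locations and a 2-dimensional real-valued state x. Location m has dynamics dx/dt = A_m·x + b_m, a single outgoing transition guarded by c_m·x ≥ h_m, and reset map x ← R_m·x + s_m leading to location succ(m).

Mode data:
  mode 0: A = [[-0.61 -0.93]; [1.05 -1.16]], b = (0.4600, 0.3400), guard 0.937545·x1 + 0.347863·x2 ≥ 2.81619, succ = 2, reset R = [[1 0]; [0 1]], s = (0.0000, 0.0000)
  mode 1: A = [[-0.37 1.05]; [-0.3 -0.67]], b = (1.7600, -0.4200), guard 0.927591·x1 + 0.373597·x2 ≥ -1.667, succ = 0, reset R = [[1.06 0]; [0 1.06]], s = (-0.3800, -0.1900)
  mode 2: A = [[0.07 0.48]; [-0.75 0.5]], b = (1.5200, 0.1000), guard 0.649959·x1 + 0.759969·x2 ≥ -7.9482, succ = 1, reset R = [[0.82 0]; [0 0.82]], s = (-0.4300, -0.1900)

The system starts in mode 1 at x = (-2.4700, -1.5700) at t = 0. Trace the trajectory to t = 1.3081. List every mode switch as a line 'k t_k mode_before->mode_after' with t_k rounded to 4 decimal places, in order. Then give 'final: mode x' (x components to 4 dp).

1 0.7804 1->0
final: 0 -0.7462 -0.9608

Mode 1: guard c·x = -1.6670 hit at Δt = 0.7804 (t = 0.7804), x⁻ = (-1.4625, -0.8309) → reset → x⁺ = (-1.9302, -1.0707), jump to mode 0
Mode 0: flow for 0.5277 to horizon, guard not reached → x = (-0.7462, -0.9608)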